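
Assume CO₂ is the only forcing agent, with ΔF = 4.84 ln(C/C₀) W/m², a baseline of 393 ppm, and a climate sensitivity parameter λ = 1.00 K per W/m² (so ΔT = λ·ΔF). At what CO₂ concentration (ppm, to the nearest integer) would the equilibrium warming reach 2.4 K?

Required forcing: ΔF = ΔT/λ = 2.4/1.00 = 2.4000 W/m².
Then ln(C/393) = ΔF/4.84 = 2.4000/4.84 = 0.49587.
So C = 393 × e^0.49587 = 393 × 1.64193 = 645.28 ppm.

C ≈ 645 ppm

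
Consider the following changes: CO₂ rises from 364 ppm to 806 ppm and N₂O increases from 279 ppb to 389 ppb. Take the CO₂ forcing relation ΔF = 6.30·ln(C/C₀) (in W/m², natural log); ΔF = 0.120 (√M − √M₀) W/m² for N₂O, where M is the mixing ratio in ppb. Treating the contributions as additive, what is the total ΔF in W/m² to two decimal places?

CO₂: 6.30 × ln(806/364) = 6.30 × ln(2.21429) = 6.30 × 0.79493 = 5.0081 W/m².
N₂O: 0.120 × (√389 − √279) = 0.120 × (19.7231 − 16.7033) = 0.120 × 3.0198 = 0.3624 W/m².
Total ΔF = 5.0081 + 0.3624 = 5.3705 W/m².

ΔF = 5.37 W/m²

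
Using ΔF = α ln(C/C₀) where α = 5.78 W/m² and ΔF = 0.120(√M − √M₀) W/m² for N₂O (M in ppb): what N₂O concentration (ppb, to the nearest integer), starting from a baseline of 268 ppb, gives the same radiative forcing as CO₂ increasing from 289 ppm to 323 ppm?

CO₂ forcing: 5.78 × ln(323/289) = 5.78 × 0.111226 = 0.64289 W/m².
Set 0.120(√M − √268) = 0.64289: √M = 0.64289/0.120 + √268 = 5.3574 + 16.3707 = 21.7281.
M = (21.7281)² = 472.11 ppb.

M ≈ 472 ppb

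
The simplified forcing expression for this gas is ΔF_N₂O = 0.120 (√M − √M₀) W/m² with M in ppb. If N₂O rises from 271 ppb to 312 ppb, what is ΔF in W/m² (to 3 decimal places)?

ΔF = 0.144 W/m²

N₂O: 0.120 × (√312 − √271) = 0.120 × (17.6635 − 16.4621) = 0.120 × 1.2014 = 0.1442 W/m².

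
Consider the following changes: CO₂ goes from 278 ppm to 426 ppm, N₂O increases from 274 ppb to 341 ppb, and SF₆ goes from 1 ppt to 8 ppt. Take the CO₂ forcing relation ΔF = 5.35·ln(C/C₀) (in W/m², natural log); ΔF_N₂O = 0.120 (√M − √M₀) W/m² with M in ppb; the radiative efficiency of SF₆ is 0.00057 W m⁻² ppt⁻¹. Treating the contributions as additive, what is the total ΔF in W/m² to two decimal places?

CO₂: 5.35 × ln(426/278) = 5.35 × ln(1.53237) = 5.35 × 0.42682 = 2.2835 W/m².
N₂O: 0.120 × (√341 − √274) = 0.120 × (18.4662 − 16.5529) = 0.120 × 1.9133 = 0.2296 W/m².
SF₆: ΔF = 0.00057 × (8 − 1) = 0.00057 × 7 = 0.0040 W/m².
Total ΔF = 2.2835 + 0.2296 + 0.0040 = 2.5171 W/m².

ΔF = 2.52 W/m²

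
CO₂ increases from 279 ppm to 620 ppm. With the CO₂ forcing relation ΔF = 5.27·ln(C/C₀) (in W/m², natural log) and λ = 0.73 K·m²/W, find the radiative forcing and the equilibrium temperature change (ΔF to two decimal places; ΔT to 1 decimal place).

ΔF = 4.21 W/m²; ΔT = 3.1 K

CO₂: 5.27 × ln(620/279) = 5.27 × ln(2.22222) = 5.27 × 0.79851 = 4.2081 W/m².
ΔT = λ ΔF = 0.73 × 4.21 = 3.0733 K.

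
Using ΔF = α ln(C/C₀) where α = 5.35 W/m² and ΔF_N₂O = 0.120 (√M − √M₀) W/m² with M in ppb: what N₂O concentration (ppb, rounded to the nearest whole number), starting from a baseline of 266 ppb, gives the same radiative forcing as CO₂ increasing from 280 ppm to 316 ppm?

M ≈ 471 ppb

CO₂ forcing: 5.35 × ln(316/280) = 5.35 × 0.120953 = 0.64710 W/m².
Set 0.120(√M − √266) = 0.64710: √M = 0.64710/0.120 + √266 = 5.3925 + 16.3095 = 21.7020.
M = (21.7020)² = 470.98 ppb.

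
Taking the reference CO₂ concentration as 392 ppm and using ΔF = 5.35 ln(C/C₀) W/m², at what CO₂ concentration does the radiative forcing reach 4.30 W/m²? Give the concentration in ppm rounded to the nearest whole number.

C ≈ 876 ppm

Set 5.35 ln(C/392) = 4.30, so ln(C/392) = 4.30/5.35 = 0.80374.
Then C/392 = e^0.80374 = 2.23388, giving C = 392 × 2.23388 = 875.68 ppm.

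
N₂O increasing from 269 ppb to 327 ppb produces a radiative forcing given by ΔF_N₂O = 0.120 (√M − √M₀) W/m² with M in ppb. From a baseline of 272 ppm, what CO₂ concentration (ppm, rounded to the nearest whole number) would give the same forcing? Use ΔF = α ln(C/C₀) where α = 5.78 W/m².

N₂O forcing: 0.120 × (√327 − √269) = 0.120 × (18.0831 − 16.4012) = 0.120 × 1.6819 = 0.20183 W/m².
Set 5.78 ln(C/272) = 0.20183: ln(C/272) = 0.20183/5.78 = 0.03492, so C = 272 × e^0.03492 = 272 × 1.03554 = 281.67 ppm.

C ≈ 282 ppm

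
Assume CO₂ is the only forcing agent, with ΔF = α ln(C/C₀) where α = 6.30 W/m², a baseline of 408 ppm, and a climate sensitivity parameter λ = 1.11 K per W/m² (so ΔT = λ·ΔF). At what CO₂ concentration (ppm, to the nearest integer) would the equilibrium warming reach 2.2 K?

Required forcing: ΔF = ΔT/λ = 2.2/1.11 = 1.9820 W/m².
Then ln(C/408) = ΔF/6.30 = 1.9820/6.30 = 0.31460.
So C = 408 × e^0.31460 = 408 × 1.36971 = 558.84 ppm.

C ≈ 559 ppm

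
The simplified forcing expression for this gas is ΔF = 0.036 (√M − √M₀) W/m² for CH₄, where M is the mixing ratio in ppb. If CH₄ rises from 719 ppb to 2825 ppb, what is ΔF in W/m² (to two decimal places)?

CH₄: 0.036 × (√2825 − √719) = 0.036 × (53.1507 − 26.8142) = 0.036 × 26.3365 = 0.9481 W/m².

ΔF = 0.95 W/m²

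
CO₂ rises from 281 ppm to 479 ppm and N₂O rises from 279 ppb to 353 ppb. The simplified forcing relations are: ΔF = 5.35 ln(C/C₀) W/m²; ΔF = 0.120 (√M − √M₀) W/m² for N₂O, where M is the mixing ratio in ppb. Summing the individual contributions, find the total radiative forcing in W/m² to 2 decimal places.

CO₂: 5.35 × ln(479/281) = 5.35 × ln(1.70463) = 5.35 × 0.53335 = 2.8534 W/m².
N₂O: 0.120 × (√353 − √279) = 0.120 × (18.7883 − 16.7033) = 0.120 × 2.0850 = 0.2502 W/m².
Total ΔF = 2.8534 + 0.2502 = 3.1036 W/m².

ΔF = 3.10 W/m²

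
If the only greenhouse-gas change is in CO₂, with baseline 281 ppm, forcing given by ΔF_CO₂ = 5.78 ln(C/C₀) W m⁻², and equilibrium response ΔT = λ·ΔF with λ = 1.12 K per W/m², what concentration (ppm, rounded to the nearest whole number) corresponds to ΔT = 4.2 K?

Required forcing: ΔF = ΔT/λ = 4.2/1.12 = 3.7500 W/m².
Then ln(C/281) = ΔF/5.78 = 3.7500/5.78 = 0.64879.
So C = 281 × e^0.64879 = 281 × 1.91322 = 537.61 ppm.

C ≈ 538 ppm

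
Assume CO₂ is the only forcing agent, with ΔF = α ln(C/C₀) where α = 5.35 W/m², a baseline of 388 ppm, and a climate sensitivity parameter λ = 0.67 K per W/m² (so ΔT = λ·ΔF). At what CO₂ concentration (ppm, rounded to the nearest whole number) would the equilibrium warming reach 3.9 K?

C ≈ 1152 ppm

Required forcing: ΔF = ΔT/λ = 3.9/0.67 = 5.8209 W/m².
Then ln(C/388) = ΔF/5.35 = 5.8209/5.35 = 1.08802.
So C = 388 × e^1.08802 = 388 × 2.96839 = 1151.74 ppm.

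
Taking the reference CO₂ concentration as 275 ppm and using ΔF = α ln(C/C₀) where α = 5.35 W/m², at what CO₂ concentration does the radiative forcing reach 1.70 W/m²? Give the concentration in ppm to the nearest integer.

Set 5.35 ln(C/275) = 1.70, so ln(C/275) = 1.70/5.35 = 0.31776.
Then C/275 = e^0.31776 = 1.37405, giving C = 275 × 1.37405 = 377.86 ppm.

C ≈ 378 ppm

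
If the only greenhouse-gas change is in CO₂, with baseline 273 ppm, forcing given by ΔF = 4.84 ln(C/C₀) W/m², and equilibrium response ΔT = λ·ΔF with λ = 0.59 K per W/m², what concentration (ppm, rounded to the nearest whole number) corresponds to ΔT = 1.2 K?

Required forcing: ΔF = ΔT/λ = 1.2/0.59 = 2.0339 W/m².
Then ln(C/273) = ΔF/4.84 = 2.0339/4.84 = 0.42023.
So C = 273 × e^0.42023 = 273 × 1.52231 = 415.59 ppm.

C ≈ 416 ppm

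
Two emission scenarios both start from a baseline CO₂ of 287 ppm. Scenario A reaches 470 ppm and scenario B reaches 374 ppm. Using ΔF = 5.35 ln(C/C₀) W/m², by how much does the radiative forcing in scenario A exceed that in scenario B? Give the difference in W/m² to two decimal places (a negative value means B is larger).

ΔF_A − ΔF_B = 1.22 W/m²

ΔF_A = 5.35 ln(470/287) = 5.35 × 0.49325 = 2.6389 W/m².
ΔF_B = 5.35 ln(374/287) = 5.35 × 0.26477 = 1.4165 W/m².
Difference: 2.6389 − 1.4165 = 1.2224 W/m².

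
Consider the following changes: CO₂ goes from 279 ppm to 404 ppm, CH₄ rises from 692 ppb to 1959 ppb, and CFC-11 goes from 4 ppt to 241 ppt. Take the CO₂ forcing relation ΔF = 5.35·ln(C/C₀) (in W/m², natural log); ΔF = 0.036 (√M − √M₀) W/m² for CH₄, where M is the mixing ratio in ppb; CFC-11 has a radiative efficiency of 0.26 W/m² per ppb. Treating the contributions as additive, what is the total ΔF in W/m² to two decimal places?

ΔF = 2.69 W/m²

CO₂: 5.35 × ln(404/279) = 5.35 × ln(1.44803) = 5.35 × 0.37020 = 1.9806 W/m².
CH₄: 0.036 × (√1959 − √692) = 0.036 × (44.2606 − 26.3059) = 0.036 × 17.9547 = 0.6464 W/m².
CFC-11: Δ = 241 − 4 = 237 ppt = 0.237 ppb; ΔF = 0.26 × 0.237 = 0.0616 W/m².
Total ΔF = 1.9806 + 0.6464 + 0.0616 = 2.6886 W/m².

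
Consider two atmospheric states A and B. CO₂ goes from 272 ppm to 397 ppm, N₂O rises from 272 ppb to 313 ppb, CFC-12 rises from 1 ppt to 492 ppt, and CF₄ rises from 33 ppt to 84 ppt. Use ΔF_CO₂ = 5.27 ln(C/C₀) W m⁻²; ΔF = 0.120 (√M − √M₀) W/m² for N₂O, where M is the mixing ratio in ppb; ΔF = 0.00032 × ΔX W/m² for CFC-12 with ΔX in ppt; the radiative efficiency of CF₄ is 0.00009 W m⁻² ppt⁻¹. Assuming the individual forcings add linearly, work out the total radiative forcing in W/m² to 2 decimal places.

CO₂: 5.27 × ln(397/272) = 5.27 × ln(1.45956) = 5.27 × 0.37814 = 1.9928 W/m².
N₂O: 0.120 × (√313 − √272) = 0.120 × (17.6918 − 16.4924) = 0.120 × 1.1994 = 0.1439 W/m².
CFC-12: ΔF = 0.00032 × (492 − 1) = 0.00032 × 491 = 0.1571 W/m².
CF₄: ΔF = 0.00009 × (84 − 33) = 0.00009 × 51 = 0.0046 W/m².
Total ΔF = 1.9928 + 0.1439 + 0.1571 + 0.0046 = 2.2984 W/m².

ΔF = 2.30 W/m²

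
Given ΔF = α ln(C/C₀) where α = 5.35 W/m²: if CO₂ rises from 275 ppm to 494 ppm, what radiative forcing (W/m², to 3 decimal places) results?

ΔF = 3.134 W/m²

CO₂: 5.35 × ln(494/275) = 5.35 × ln(1.79636) = 5.35 × 0.58576 = 3.1338 W/m².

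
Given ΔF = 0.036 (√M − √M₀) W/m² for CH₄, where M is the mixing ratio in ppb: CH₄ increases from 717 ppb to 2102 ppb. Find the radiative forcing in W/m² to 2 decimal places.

CH₄: 0.036 × (√2102 − √717) = 0.036 × (45.8476 − 26.7769) = 0.036 × 19.0707 = 0.6865 W/m².

ΔF = 0.69 W/m²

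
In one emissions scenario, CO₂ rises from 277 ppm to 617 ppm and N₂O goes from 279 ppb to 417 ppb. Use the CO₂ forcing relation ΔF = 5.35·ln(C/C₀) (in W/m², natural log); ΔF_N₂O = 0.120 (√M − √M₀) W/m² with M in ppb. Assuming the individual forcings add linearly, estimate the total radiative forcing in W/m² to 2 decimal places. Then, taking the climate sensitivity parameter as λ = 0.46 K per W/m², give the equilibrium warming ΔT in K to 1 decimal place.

ΔF = 4.73 W/m²; ΔT = 2.2 K

CO₂: 5.35 × ln(617/277) = 5.35 × ln(2.22744) = 5.35 × 0.80085 = 4.2845 W/m².
N₂O: 0.120 × (√417 − √279) = 0.120 × (20.4206 − 16.7033) = 0.120 × 3.7173 = 0.4461 W/m².
Total ΔF = 4.2845 + 0.4461 = 4.7306 W/m².
ΔT = λ ΔF = 0.46 × 4.73 = 2.1758 K.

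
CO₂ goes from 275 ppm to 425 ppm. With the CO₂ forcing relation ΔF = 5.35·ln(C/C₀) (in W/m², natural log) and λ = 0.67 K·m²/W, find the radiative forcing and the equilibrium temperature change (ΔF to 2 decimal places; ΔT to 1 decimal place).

ΔF = 2.33 W/m²; ΔT = 1.6 K

CO₂: 5.35 × ln(425/275) = 5.35 × ln(1.54545) = 5.35 × 0.43532 = 2.3290 W/m².
ΔT = λ ΔF = 0.67 × 2.33 = 1.5611 K.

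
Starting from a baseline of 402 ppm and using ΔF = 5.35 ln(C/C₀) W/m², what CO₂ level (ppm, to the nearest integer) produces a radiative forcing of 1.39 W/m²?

C ≈ 521 ppm

Set 5.35 ln(C/402) = 1.39, so ln(C/402) = 1.39/5.35 = 0.25981.
Then C/402 = e^0.25981 = 1.29668, giving C = 402 × 1.29668 = 521.27 ppm.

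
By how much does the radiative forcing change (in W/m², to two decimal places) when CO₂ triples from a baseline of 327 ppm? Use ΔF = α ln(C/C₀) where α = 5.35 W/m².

ΔF = 5.35 × ln(3) = 5.35 × 1.09861 = 5.8776 W/m².

ΔF = 5.88 W/m²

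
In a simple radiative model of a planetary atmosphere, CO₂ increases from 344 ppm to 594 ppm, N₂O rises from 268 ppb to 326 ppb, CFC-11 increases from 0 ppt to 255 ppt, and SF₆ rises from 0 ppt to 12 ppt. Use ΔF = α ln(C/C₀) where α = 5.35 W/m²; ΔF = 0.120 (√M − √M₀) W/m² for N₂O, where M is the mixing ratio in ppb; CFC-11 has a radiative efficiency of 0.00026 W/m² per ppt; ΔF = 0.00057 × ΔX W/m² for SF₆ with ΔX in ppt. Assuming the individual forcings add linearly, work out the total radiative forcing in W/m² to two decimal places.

CO₂: 5.35 × ln(594/344) = 5.35 × ln(1.72674) = 5.35 × 0.54624 = 2.9224 W/m².
N₂O: 0.120 × (√326 − √268) = 0.120 × (18.0555 − 16.3707) = 0.120 × 1.6848 = 0.2022 W/m².
CFC-11: ΔF = 0.00026 × (255 − 0) = 0.00026 × 255 = 0.0663 W/m².
SF₆: ΔF = 0.00057 × (12 − 0) = 0.00057 × 12 = 0.0068 W/m².
Total ΔF = 2.9224 + 0.2022 + 0.0663 + 0.0068 = 3.1977 W/m².

ΔF = 3.20 W/m²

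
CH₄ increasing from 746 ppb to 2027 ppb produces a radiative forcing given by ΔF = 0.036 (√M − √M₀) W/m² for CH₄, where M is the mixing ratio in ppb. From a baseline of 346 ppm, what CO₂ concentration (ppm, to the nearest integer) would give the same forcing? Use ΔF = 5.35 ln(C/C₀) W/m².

CH₄ forcing: 0.036 × (√2027 − √746) = 0.036 × (45.0222 − 27.3130) = 0.036 × 17.7092 = 0.63753 W/m².
Set 5.35 ln(C/346) = 0.63753: ln(C/346) = 0.63753/5.35 = 0.11916, so C = 346 × e^0.11916 = 346 × 1.12655 = 389.79 ppm.

C ≈ 390 ppm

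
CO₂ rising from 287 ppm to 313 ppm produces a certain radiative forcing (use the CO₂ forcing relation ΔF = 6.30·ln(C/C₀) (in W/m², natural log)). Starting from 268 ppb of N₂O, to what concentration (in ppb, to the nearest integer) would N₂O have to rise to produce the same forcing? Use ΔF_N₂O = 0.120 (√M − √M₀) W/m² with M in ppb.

CO₂ forcing: 6.30 × ln(313/287) = 6.30 × 0.086721 = 0.54634 W/m².
Set 0.120(√M − √268) = 0.54634: √M = 0.54634/0.120 + √268 = 4.5528 + 16.3707 = 20.9235.
M = (20.9235)² = 437.79 ppb.

M ≈ 438 ppb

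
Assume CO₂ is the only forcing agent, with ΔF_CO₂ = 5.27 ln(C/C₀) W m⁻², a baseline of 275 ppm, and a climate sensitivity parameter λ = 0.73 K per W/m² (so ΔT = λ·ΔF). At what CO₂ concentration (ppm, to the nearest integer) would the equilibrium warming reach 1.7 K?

C ≈ 428 ppm

Required forcing: ΔF = ΔT/λ = 1.7/0.73 = 2.3288 W/m².
Then ln(C/275) = ΔF/5.27 = 2.3288/5.27 = 0.44190.
So C = 275 × e^0.44190 = 275 × 1.55566 = 427.81 ppm.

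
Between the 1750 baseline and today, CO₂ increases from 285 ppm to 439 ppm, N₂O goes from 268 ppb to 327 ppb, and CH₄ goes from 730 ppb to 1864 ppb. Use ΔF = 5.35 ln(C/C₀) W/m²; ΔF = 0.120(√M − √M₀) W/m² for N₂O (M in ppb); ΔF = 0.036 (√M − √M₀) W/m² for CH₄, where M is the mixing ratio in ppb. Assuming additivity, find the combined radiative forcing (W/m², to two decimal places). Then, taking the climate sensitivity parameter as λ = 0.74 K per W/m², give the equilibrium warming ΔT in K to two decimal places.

ΔF = 3.10 W/m²; ΔT = 2.29 K

CO₂: 5.35 × ln(439/285) = 5.35 × ln(1.54035) = 5.35 × 0.43201 = 2.3113 W/m².
N₂O: 0.120 × (√327 − √268) = 0.120 × (18.0831 − 16.3707) = 0.120 × 1.7124 = 0.2055 W/m².
CH₄: 0.036 × (√1864 − √730) = 0.036 × (43.1741 − 27.0185) = 0.036 × 16.1556 = 0.5816 W/m².
Total ΔF = 2.3113 + 0.2055 + 0.5816 = 3.0984 W/m².
ΔT = λ ΔF = 0.74 × 3.10 = 2.2940 K.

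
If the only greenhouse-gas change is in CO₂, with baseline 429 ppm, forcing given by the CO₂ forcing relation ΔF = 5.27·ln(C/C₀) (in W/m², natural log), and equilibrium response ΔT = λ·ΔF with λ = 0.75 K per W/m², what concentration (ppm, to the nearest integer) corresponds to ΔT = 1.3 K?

C ≈ 596 ppm

Required forcing: ΔF = ΔT/λ = 1.3/0.75 = 1.7333 W/m².
Then ln(C/429) = ΔF/5.27 = 1.7333/5.27 = 0.32890.
So C = 429 × e^0.32890 = 429 × 1.38944 = 596.07 ppm.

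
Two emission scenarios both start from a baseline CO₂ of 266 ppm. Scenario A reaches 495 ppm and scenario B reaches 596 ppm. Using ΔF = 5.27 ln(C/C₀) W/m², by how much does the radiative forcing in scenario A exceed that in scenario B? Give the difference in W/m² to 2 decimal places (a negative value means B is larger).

ΔF_A = 5.27 ln(495/266) = 5.27 × 0.62106 = 3.2730 W/m².
ΔF_B = 5.27 ln(596/266) = 5.27 × 0.80674 = 4.2515 W/m².
Difference: 3.2730 − 4.2515 = -0.9785 W/m².
(Equivalently, ΔF_A − ΔF_B = 5.27 ln(495/596) = 5.27 × -0.18568 = -0.9785 W/m².)

ΔF_A − ΔF_B = -0.98 W/m²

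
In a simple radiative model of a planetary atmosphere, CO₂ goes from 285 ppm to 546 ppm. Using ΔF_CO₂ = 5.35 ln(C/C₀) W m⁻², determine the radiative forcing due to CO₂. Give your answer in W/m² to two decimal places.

CO₂: 5.35 × ln(546/285) = 5.35 × ln(1.91579) = 5.35 × 0.65013 = 3.4782 W/m².

ΔF = 3.48 W/m²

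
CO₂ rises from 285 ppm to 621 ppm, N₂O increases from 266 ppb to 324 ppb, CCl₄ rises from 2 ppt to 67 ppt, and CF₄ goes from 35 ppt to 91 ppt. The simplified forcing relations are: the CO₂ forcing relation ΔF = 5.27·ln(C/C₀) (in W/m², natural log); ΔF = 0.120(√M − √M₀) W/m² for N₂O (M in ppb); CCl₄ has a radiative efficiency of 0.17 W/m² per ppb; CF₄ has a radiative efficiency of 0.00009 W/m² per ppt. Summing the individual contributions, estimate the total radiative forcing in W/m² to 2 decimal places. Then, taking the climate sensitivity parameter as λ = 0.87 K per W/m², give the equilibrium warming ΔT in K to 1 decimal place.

ΔF = 4.32 W/m²; ΔT = 3.8 K

CO₂: 5.27 × ln(621/285) = 5.27 × ln(2.17895) = 5.27 × 0.77884 = 4.1045 W/m².
N₂O: 0.120 × (√324 − √266) = 0.120 × (18.0000 − 16.3095) = 0.120 × 1.6905 = 0.2029 W/m².
CCl₄: Δ = 67 − 2 = 65 ppt = 0.065 ppb; ΔF = 0.17 × 0.065 = 0.0111 W/m².
CF₄: ΔF = 0.00009 × (91 − 35) = 0.00009 × 56 = 0.0050 W/m².
Total ΔF = 4.1045 + 0.2029 + 0.0111 + 0.0050 = 4.3235 W/m².
ΔT = λ ΔF = 0.87 × 4.32 = 3.7584 K.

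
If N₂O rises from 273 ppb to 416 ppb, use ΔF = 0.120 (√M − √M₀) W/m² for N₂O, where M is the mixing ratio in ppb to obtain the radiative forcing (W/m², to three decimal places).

N₂O: 0.120 × (√416 − √273) = 0.120 × (20.3961 − 16.5227) = 0.120 × 3.8734 = 0.4648 W/m².

ΔF = 0.465 W/m²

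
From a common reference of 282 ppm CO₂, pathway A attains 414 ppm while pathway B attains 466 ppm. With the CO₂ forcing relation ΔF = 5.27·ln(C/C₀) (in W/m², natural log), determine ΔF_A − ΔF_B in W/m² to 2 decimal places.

ΔF_A = 5.27 ln(414/282) = 5.27 × 0.38396 = 2.0235 W/m².
ΔF_B = 5.27 ln(466/282) = 5.27 × 0.50228 = 2.6470 W/m².
Difference: 2.0235 − 2.6470 = -0.6235 W/m².

ΔF_A − ΔF_B = -0.62 W/m²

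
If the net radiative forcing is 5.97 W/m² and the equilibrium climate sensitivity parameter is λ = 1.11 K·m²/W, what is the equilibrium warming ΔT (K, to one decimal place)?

ΔT = 6.6 K

ΔT = λ ΔF = 1.11 × 5.97 = 6.6267 K.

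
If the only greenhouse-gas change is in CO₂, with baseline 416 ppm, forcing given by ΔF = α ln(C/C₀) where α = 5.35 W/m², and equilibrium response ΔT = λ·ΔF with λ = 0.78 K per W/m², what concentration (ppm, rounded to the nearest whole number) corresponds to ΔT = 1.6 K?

Required forcing: ΔF = ΔT/λ = 1.6/0.78 = 2.0513 W/m².
Then ln(C/416) = ΔF/5.35 = 2.0513/5.35 = 0.38342.
So C = 416 × e^0.38342 = 416 × 1.46729 = 610.39 ppm.

C ≈ 610 ppm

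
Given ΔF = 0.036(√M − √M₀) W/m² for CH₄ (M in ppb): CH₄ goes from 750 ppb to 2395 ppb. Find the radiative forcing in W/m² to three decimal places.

ΔF = 0.776 W/m²

CH₄: 0.036 × (√2395 − √750) = 0.036 × (48.9387 − 27.3861) = 0.036 × 21.5526 = 0.7759 W/m².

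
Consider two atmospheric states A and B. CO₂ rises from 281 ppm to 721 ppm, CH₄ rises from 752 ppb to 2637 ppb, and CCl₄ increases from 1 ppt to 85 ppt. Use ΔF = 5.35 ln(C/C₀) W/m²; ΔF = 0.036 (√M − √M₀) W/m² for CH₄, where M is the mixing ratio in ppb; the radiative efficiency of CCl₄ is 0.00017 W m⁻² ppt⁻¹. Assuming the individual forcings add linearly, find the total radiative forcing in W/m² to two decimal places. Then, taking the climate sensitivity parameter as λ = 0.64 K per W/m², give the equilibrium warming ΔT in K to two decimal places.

CO₂: 5.35 × ln(721/281) = 5.35 × ln(2.56584) = 5.35 × 0.94229 = 5.0413 W/m².
CH₄: 0.036 × (√2637 − √752) = 0.036 × (51.3517 − 27.4226) = 0.036 × 23.9291 = 0.8614 W/m².
CCl₄: ΔF = 0.00017 × (85 − 1) = 0.00017 × 84 = 0.0143 W/m².
Total ΔF = 5.0413 + 0.8614 + 0.0143 = 5.9170 W/m².
ΔT = λ ΔF = 0.64 × 5.92 = 3.7888 K.

ΔF = 5.92 W/m²; ΔT = 3.79 K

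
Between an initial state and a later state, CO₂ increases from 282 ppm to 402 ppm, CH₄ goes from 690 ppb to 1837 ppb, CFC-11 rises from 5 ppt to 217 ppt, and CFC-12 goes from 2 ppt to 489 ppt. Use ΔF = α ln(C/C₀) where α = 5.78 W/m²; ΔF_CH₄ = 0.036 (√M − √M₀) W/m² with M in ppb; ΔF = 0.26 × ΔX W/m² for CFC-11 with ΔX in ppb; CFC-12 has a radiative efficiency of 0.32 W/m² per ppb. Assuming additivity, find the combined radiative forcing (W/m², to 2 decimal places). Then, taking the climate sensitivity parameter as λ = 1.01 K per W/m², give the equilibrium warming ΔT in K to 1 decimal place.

CO₂: 5.78 × ln(402/282) = 5.78 × ln(1.42553) = 5.78 × 0.35454 = 2.0492 W/m².
CH₄: 0.036 × (√1837 − √690) = 0.036 × (42.8602 − 26.2679) = 0.036 × 16.5923 = 0.5973 W/m².
CFC-11: Δ = 217 − 5 = 212 ppt = 0.212 ppb; ΔF = 0.26 × 0.212 = 0.0551 W/m².
CFC-12: Δ = 489 − 2 = 487 ppt = 0.487 ppb; ΔF = 0.32 × 0.487 = 0.1558 W/m².
Total ΔF = 2.0492 + 0.5973 + 0.0551 + 0.1558 = 2.8574 W/m².
ΔT = λ ΔF = 1.01 × 2.86 = 2.8886 K.

ΔF = 2.86 W/m²; ΔT = 2.9 K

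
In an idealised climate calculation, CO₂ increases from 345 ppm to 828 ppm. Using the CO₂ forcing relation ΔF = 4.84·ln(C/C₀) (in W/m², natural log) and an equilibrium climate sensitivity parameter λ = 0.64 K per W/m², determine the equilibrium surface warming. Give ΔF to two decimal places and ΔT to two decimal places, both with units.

ΔF = 4.24 W/m²; ΔT = 2.71 K

CO₂: 4.84 × ln(828/345) = 4.84 × ln(2.40000) = 4.84 × 0.87547 = 4.2373 W/m².
ΔT = λ ΔF = 0.64 × 4.24 = 2.7136 K.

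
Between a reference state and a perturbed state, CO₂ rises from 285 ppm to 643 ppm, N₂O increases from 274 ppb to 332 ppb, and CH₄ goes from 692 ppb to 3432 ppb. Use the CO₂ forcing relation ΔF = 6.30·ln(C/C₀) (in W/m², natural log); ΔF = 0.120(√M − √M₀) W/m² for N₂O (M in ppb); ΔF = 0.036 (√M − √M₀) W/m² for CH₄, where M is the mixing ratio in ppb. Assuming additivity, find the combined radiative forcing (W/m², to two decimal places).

ΔF = 6.49 W/m²

CO₂: 6.30 × ln(643/285) = 6.30 × ln(2.25614) = 6.30 × 0.81366 = 5.1261 W/m².
N₂O: 0.120 × (√332 − √274) = 0.120 × (18.2209 − 16.5529) = 0.120 × 1.6680 = 0.2002 W/m².
CH₄: 0.036 × (√3432 − √692) = 0.036 × (58.5833 − 26.3059) = 0.036 × 32.2774 = 1.1620 W/m².
Total ΔF = 5.1261 + 0.2002 + 1.1620 = 6.4883 W/m².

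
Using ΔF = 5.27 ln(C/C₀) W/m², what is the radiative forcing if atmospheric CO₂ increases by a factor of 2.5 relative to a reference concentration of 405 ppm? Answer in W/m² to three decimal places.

Because the forcing depends only on the ratio C/C₀, the initial concentration does not enter.
ΔF = 5.27 × ln(2.5) = 5.27 × 0.91629 = 4.8288 W/m².

ΔF = 4.829 W/m²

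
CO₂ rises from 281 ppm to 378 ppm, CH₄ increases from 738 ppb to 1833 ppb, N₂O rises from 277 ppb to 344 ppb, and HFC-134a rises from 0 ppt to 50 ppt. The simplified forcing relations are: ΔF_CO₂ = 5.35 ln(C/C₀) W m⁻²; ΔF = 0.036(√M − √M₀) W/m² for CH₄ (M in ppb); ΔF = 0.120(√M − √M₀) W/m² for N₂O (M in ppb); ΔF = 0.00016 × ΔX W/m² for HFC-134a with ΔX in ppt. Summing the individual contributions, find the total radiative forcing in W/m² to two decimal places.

CO₂: 5.35 × ln(378/281) = 5.35 × ln(1.34520) = 5.35 × 0.29654 = 1.5865 W/m².
CH₄: 0.036 × (√1833 − √738) = 0.036 × (42.8135 − 27.1662) = 0.036 × 15.6473 = 0.5633 W/m².
N₂O: 0.120 × (√344 − √277) = 0.120 × (18.5472 − 16.6433) = 0.120 × 1.9039 = 0.2285 W/m².
HFC-134a: ΔF = 0.00016 × (50 − 0) = 0.00016 × 50 = 0.0080 W/m².
Total ΔF = 1.5865 + 0.5633 + 0.2285 + 0.0080 = 2.3863 W/m².

ΔF = 2.39 W/m²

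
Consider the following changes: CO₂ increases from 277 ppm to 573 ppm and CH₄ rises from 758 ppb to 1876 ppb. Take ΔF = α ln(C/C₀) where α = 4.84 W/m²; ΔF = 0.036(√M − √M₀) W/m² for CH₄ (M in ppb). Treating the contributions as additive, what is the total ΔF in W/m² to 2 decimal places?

CO₂: 4.84 × ln(573/277) = 4.84 × ln(2.06859) = 4.84 × 0.72687 = 3.5181 W/m².
CH₄: 0.036 × (√1876 − √758) = 0.036 × (43.3128 − 27.5318) = 0.036 × 15.7810 = 0.5681 W/m².
Total ΔF = 3.5181 + 0.5681 = 4.0862 W/m².

ΔF = 4.09 W/m²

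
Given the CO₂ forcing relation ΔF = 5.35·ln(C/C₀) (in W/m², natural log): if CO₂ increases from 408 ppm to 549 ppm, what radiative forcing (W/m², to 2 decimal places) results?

CO₂ absorption bands are partially saturated, so forcing scales with the logarithm of the concentration ratio.
CO₂: 5.35 × ln(549/408) = 5.35 × ln(1.34559) = 5.35 × 0.29683 = 1.5880 W/m².

ΔF = 1.59 W/m²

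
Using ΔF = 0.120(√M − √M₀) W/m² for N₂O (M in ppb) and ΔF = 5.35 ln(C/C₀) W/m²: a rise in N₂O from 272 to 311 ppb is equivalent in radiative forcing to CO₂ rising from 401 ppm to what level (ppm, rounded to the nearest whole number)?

C ≈ 411 ppm

N₂O forcing: 0.120 × (√311 − √272) = 0.120 × (17.6352 − 16.4924) = 0.120 × 1.1428 = 0.13714 W/m².
Set 5.35 ln(C/401) = 0.13714: ln(C/401) = 0.13714/5.35 = 0.02563, so C = 401 × e^0.02563 = 401 × 1.02596 = 411.41 ppm.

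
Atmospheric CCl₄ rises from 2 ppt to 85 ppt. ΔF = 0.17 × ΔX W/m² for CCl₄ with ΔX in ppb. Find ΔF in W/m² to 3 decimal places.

CCl₄: Δ = 85 − 2 = 83 ppt = 0.083 ppb; ΔF = 0.17 × 0.083 = 0.0141 W/m².

ΔF = 0.014 W/m²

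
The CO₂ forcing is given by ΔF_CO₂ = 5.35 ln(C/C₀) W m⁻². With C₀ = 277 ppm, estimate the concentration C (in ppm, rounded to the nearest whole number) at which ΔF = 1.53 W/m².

Set 5.35 ln(C/277) = 1.53, so ln(C/277) = 1.53/5.35 = 0.28598.
Then C/277 = e^0.28598 = 1.33107, giving C = 277 × 1.33107 = 368.71 ppm.

C ≈ 369 ppm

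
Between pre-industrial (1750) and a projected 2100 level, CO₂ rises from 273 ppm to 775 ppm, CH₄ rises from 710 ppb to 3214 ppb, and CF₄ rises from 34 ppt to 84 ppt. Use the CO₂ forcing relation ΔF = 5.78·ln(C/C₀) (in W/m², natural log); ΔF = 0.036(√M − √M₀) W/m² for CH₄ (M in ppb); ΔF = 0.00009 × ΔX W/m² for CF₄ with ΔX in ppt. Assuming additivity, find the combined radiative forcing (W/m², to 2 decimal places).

ΔF = 7.12 W/m²

CO₂: 5.78 × ln(775/273) = 5.78 × ln(2.83883) = 5.78 × 1.04339 = 6.0308 W/m².
CH₄: 0.036 × (√3214 − √710) = 0.036 × (56.6922 − 26.6458) = 0.036 × 30.0464 = 1.0817 W/m².
CF₄: ΔF = 0.00009 × (84 − 34) = 0.00009 × 50 = 0.0045 W/m².
Total ΔF = 6.0308 + 1.0817 + 0.0045 = 7.1170 W/m².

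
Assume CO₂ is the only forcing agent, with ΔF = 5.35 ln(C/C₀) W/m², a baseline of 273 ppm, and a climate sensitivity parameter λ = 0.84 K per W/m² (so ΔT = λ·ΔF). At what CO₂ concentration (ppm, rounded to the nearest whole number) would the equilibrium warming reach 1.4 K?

Required forcing: ΔF = ΔT/λ = 1.4/0.84 = 1.6667 W/m².
Then ln(C/273) = ΔF/5.35 = 1.6667/5.35 = 0.31153.
So C = 273 × e^0.31153 = 273 × 1.36551 = 372.78 ppm.

C ≈ 373 ppm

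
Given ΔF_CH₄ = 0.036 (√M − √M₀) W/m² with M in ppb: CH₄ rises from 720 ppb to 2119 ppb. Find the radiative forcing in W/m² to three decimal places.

ΔF = 0.691 W/m²

CH₄: 0.036 × (√2119 − √720) = 0.036 × (46.0326 − 26.8328) = 0.036 × 19.1998 = 0.6912 W/m².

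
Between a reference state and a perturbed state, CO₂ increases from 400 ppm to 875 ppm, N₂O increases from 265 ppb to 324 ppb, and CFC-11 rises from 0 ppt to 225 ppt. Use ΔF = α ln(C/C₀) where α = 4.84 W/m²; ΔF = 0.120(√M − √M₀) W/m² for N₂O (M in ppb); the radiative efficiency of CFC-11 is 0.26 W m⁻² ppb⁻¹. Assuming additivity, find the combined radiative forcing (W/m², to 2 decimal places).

CO₂: 4.84 × ln(875/400) = 4.84 × ln(2.18750) = 4.84 × 0.78276 = 3.7886 W/m².
N₂O: 0.120 × (√324 − √265) = 0.120 × (18.0000 − 16.2788) = 0.120 × 1.7212 = 0.2065 W/m².
CFC-11: Δ = 225 − 0 = 225 ppt = 0.225 ppb; ΔF = 0.26 × 0.225 = 0.0585 W/m².
Total ΔF = 3.7886 + 0.2065 + 0.0585 = 4.0536 W/m².

ΔF = 4.05 W/m²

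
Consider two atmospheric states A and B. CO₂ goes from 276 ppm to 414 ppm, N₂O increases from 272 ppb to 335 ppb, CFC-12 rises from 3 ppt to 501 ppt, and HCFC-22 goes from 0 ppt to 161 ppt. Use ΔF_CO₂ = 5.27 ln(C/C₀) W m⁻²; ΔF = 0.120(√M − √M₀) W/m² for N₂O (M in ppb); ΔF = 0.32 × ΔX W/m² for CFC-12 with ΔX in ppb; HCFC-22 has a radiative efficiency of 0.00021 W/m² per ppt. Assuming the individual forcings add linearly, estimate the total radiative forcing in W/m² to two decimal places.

CO₂: 5.27 × ln(414/276) = 5.27 × ln(1.50000) = 5.27 × 0.40547 = 2.1368 W/m².
N₂O: 0.120 × (√335 − √272) = 0.120 × (18.3030 − 16.4924) = 0.120 × 1.8106 = 0.2173 W/m².
CFC-12: Δ = 501 − 3 = 498 ppt = 0.498 ppb; ΔF = 0.32 × 0.498 = 0.1594 W/m².
HCFC-22: ΔF = 0.00021 × (161 − 0) = 0.00021 × 161 = 0.0338 W/m².
Total ΔF = 2.1368 + 0.2173 + 0.1594 + 0.0338 = 2.5473 W/m².

ΔF = 2.55 W/m²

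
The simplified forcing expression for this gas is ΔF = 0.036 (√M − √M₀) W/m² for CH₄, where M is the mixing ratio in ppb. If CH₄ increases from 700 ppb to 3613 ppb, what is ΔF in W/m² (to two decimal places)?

CH₄: 0.036 × (√3613 − √700) = 0.036 × (60.1082 − 26.4575) = 0.036 × 33.6507 = 1.2114 W/m².

ΔF = 1.21 W/m²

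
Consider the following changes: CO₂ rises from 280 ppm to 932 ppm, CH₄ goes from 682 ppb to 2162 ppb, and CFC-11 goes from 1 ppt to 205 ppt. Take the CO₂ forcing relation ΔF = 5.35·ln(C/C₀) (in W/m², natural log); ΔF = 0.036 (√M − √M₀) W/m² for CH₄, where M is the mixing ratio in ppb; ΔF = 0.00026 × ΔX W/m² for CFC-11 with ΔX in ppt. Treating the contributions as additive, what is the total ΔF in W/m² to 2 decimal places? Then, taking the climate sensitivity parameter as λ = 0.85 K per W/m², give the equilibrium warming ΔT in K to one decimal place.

ΔF = 7.22 W/m²; ΔT = 6.1 K

CO₂: 5.35 × ln(932/280) = 5.35 × ln(3.32857) = 5.35 × 1.20254 = 6.4336 W/m².
CH₄: 0.036 × (√2162 − √682) = 0.036 × (46.4973 − 26.1151) = 0.036 × 20.3822 = 0.7338 W/m².
CFC-11: ΔF = 0.00026 × (205 − 1) = 0.00026 × 204 = 0.0530 W/m².
Total ΔF = 6.4336 + 0.7338 + 0.0530 = 7.2204 W/m².
ΔT = λ ΔF = 0.85 × 7.22 = 6.1370 K.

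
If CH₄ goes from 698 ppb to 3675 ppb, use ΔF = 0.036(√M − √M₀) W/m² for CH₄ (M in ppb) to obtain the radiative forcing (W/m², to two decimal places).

ΔF = 1.23 W/m²

CH₄: 0.036 × (√3675 − √698) = 0.036 × (60.6218 − 26.4197) = 0.036 × 34.2021 = 1.2313 W/m².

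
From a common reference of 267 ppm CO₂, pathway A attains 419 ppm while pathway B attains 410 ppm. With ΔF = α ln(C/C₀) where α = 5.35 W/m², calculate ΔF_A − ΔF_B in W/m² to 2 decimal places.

ΔF_A = 5.35 ln(419/267) = 5.35 × 0.45062 = 2.4108 W/m².
ΔF_B = 5.35 ln(410/267) = 5.35 × 0.42891 = 2.2947 W/m².
Difference: 2.4108 − 2.2947 = 0.1161 W/m².

ΔF_A − ΔF_B = 0.12 W/m²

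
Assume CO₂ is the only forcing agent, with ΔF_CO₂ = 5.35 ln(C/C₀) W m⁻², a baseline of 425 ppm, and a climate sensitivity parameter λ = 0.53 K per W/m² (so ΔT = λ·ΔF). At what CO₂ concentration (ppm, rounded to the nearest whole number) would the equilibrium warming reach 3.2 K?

Required forcing: ΔF = ΔT/λ = 3.2/0.53 = 6.0377 W/m².
Then ln(C/425) = ΔF/5.35 = 6.0377/5.35 = 1.12854.
So C = 425 × e^1.12854 = 425 × 3.09114 = 1313.73 ppm.

C ≈ 1314 ppm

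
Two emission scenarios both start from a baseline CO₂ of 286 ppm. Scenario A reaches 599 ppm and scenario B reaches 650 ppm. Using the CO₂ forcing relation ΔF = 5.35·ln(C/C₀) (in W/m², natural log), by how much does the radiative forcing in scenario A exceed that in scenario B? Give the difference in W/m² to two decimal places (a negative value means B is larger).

ΔF_A − ΔF_B = -0.44 W/m²

ΔF_A = 5.35 ln(599/286) = 5.35 × 0.73927 = 3.9551 W/m².
ΔF_B = 5.35 ln(650/286) = 5.35 × 0.82098 = 4.3922 W/m².
Difference: 3.9551 − 4.3922 = -0.4371 W/m².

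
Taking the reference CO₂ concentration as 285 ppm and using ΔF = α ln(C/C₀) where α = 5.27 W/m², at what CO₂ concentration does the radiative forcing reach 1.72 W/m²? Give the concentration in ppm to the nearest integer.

C ≈ 395 ppm

Set 5.27 ln(C/285) = 1.72, so ln(C/285) = 1.72/5.27 = 0.32638.
Then C/285 = e^0.32638 = 1.38594, giving C = 285 × 1.38594 = 394.99 ppm.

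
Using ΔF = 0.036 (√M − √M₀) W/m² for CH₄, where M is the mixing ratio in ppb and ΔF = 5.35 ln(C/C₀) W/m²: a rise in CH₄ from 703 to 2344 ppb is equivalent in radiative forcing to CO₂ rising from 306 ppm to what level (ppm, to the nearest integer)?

C ≈ 355 ppm

CH₄ forcing: 0.036 × (√2344 − √703) = 0.036 × (48.4149 − 26.5141) = 0.036 × 21.9008 = 0.78843 W/m².
Set 5.35 ln(C/306) = 0.78843: ln(C/306) = 0.78843/5.35 = 0.14737, so C = 306 × e^0.14737 = 306 × 1.15878 = 354.59 ppm.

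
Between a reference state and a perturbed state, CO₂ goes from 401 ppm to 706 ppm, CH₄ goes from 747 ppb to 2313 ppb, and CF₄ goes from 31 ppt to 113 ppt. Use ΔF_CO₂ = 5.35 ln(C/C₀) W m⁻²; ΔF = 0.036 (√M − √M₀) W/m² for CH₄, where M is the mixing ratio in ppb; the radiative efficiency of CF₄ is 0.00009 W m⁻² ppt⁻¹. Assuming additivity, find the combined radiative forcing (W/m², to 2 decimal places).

CO₂: 5.35 × ln(706/401) = 5.35 × ln(1.76060) = 5.35 × 0.56565 = 3.0262 W/m².
CH₄: 0.036 × (√2313 − √747) = 0.036 × (48.0937 − 27.3313) = 0.036 × 20.7624 = 0.7474 W/m².
CF₄: ΔF = 0.00009 × (113 − 31) = 0.00009 × 82 = 0.0074 W/m².
Total ΔF = 3.0262 + 0.7474 + 0.0074 = 3.7810 W/m².

ΔF = 3.78 W/m²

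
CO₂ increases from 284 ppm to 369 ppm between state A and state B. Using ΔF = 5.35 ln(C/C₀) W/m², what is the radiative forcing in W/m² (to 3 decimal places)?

ΔF = 1.401 W/m²

CO₂: 5.35 × ln(369/284) = 5.35 × ln(1.29930) = 5.35 × 0.26183 = 1.4008 W/m².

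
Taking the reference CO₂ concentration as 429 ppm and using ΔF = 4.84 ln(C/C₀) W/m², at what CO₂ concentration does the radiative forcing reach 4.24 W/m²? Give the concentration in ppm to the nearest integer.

Set 4.84 ln(C/429) = 4.24, so ln(C/429) = 4.24/4.84 = 0.87603.
Then C/429 = e^0.87603 = 2.40135, giving C = 429 × 2.40135 = 1030.18 ppm.

C ≈ 1030 ppm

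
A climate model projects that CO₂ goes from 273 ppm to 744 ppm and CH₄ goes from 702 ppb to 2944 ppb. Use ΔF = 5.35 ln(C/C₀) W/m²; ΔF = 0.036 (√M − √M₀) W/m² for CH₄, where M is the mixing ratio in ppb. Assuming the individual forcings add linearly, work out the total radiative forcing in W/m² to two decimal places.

CO₂: 5.35 × ln(744/273) = 5.35 × ln(2.72527) = 5.35 × 1.00257 = 5.3637 W/m².
CH₄: 0.036 × (√2944 − √702) = 0.036 × (54.2586 − 26.4953) = 0.036 × 27.7633 = 0.9995 W/m².
Total ΔF = 5.3637 + 0.9995 = 6.3632 W/m².

ΔF = 6.36 W/m²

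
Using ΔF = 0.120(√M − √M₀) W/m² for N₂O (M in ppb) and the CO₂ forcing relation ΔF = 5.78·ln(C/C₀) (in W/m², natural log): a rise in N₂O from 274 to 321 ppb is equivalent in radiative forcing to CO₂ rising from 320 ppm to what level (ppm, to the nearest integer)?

C ≈ 329 ppm

N₂O forcing: 0.120 × (√321 − √274) = 0.120 × (17.9165 − 16.5529) = 0.120 × 1.3636 = 0.16363 W/m².
Set 5.78 ln(C/320) = 0.16363: ln(C/320) = 0.16363/5.78 = 0.02831, so C = 320 × e^0.02831 = 320 × 1.02871 = 329.19 ppm.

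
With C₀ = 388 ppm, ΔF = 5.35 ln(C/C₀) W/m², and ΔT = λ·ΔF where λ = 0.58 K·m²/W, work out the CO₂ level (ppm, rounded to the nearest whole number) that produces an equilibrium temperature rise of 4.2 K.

Required forcing: ΔF = ΔT/λ = 4.2/0.58 = 7.2414 W/m².
Then ln(C/388) = ΔF/5.35 = 7.2414/5.35 = 1.35353.
So C = 388 × e^1.35353 = 388 × 3.87107 = 1501.98 ppm.

C ≈ 1502 ppm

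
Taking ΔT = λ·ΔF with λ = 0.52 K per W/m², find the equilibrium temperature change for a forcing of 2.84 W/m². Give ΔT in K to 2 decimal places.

ΔT = 1.48 K

ΔT = λ ΔF = 0.52 × 2.84 = 1.4768 K.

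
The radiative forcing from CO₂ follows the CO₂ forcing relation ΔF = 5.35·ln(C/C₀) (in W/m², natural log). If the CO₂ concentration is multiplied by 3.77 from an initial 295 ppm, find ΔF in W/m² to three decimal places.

ΔF = 7.100 W/m²

Because the forcing depends only on the ratio C/C₀, the initial concentration does not enter.
ΔF = 5.35 × ln(3.77) = 5.35 × 1.32708 = 7.0999 W/m².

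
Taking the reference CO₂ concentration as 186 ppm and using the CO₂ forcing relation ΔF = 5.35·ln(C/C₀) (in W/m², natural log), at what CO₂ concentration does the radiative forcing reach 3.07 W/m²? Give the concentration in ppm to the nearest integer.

C ≈ 330 ppm

Set 5.35 ln(C/186) = 3.07, so ln(C/186) = 3.07/5.35 = 0.57383.
Then C/186 = e^0.57383 = 1.77505, giving C = 186 × 1.77505 = 330.16 ppm.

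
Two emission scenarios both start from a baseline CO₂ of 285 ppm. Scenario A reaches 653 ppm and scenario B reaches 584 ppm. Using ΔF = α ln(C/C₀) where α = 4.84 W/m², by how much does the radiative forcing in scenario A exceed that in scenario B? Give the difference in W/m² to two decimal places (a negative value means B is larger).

ΔF_A = 4.84 ln(653/285) = 4.84 × 0.82909 = 4.0128 W/m².
ΔF_B = 4.84 ln(584/285) = 4.84 × 0.71741 = 3.4723 W/m².
Difference: 4.0128 − 3.4723 = 0.5405 W/m².
(Equivalently, ΔF_A − ΔF_B = 4.84 ln(653/584) = 4.84 × 0.11168 = 0.5405 W/m².)

ΔF_A − ΔF_B = 0.54 W/m²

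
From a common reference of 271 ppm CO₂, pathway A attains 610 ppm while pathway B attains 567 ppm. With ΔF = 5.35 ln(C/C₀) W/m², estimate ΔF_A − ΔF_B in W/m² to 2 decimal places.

ΔF_A = 5.35 ln(610/271) = 5.35 × 0.81134 = 4.3407 W/m².
ΔF_B = 5.35 ln(567/271) = 5.35 × 0.73824 = 3.9496 W/m².
Difference: 4.3407 − 3.9496 = 0.3911 W/m².

ΔF_A − ΔF_B = 0.39 W/m²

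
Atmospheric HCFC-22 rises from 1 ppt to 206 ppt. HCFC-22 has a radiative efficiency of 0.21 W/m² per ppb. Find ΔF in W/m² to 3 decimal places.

HCFC-22: Δ = 206 − 1 = 205 ppt = 0.205 ppb; ΔF = 0.21 × 0.205 = 0.0431 W/m².

ΔF = 0.043 W/m²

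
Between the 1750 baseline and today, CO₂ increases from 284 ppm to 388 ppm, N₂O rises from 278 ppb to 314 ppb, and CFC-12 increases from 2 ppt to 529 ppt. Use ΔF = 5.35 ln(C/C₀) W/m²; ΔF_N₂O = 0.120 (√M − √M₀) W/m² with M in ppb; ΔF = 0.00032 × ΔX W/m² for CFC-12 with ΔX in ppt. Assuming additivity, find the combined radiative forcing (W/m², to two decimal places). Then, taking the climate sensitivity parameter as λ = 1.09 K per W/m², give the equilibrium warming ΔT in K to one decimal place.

ΔF = 1.96 W/m²; ΔT = 2.1 K

CO₂: 5.35 × ln(388/284) = 5.35 × ln(1.36620) = 5.35 × 0.31203 = 1.6694 W/m².
N₂O: 0.120 × (√314 − √278) = 0.120 × (17.7200 − 16.6733) = 0.120 × 1.0467 = 0.1256 W/m².
CFC-12: ΔF = 0.00032 × (529 − 2) = 0.00032 × 527 = 0.1686 W/m².
Total ΔF = 1.6694 + 0.1256 + 0.1686 = 1.9636 W/m².
ΔT = λ ΔF = 1.09 × 1.96 = 2.1364 K.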